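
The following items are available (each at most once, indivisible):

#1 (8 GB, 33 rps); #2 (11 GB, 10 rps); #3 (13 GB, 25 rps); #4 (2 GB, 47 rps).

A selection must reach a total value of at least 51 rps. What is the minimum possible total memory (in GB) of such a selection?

Subsets with value ≥ 51, sorted by total memory:
- #1+#4: memory 10, value 80
- #2+#4: memory 13, value 57
- #3+#4: memory 15, value 72
- #1+#2+#4: memory 21, value 90
Minimum memory: 10 GB.

10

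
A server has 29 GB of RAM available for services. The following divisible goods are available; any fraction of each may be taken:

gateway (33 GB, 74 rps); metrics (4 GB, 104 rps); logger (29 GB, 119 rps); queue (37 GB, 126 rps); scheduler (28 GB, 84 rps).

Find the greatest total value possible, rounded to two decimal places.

Take in order of value per unit:
- metrics (104/4 per unit): all 4 → value 104, running total 104.00
- logger (119/29 per unit): 25 of 29 → value 25×119/29 = 102.5862, running total 206.59
Total 206.59.

206.59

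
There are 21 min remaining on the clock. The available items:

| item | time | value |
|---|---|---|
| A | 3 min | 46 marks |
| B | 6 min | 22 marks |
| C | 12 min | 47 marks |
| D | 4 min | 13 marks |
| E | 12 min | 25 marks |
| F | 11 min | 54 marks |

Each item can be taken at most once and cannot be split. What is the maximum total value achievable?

Check high-value combinations within 21 min:
- A+B+F: time 3+6+11=20, value 46+22+54=122
- A+B+C: time 3+6+12=21, value 46+22+47=115
- A+D+F: time 3+4+11=18, value 46+13+54=113
Best: 122 marks.

122 marks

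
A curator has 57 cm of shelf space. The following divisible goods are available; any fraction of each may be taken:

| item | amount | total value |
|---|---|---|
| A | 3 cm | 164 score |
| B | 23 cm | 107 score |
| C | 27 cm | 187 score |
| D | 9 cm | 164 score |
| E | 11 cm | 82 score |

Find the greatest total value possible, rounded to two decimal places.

Take in order of value per unit:
- A (164/3 per unit): all 3 → value 164, running total 164.00
- D (164/9 per unit): all 9 → value 164, running total 328.00
- E (82/11 per unit): all 11 → value 82, running total 410.00
- C (187/27 per unit): all 27 → value 187, running total 597.00
- B (107/23 per unit): 7 of 23 → value 7×107/23 = 32.5652, running total 629.57
Total 629.57.

629.57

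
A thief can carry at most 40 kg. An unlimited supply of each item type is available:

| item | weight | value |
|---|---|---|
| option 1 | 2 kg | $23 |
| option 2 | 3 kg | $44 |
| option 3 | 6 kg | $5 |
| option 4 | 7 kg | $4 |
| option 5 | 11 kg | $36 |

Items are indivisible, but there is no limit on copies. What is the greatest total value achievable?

Best value-per-unit is option 2 at 44/3; filling with it alone gives 13×44 = 572.
Optimal mix: 2×option 1 + 12×option 2 → weight 40, value 574.

$574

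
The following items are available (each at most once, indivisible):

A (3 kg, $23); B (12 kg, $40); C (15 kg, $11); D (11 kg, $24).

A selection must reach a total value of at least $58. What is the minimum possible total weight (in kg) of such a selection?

15

Subsets with value ≥ 58, sorted by total weight:
- A+B: weight 15, value 63
- B+D: weight 23, value 64
Minimum weight: 15 kg.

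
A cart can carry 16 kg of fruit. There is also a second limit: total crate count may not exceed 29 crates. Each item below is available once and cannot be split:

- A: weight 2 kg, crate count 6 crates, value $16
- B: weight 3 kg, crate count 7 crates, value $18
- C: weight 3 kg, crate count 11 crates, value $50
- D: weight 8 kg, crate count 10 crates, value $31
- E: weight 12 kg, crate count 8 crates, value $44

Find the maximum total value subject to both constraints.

Feasible sets respecting both limits:
- B+C+D: weight 14, crate count 28, value 99
- A+C+D: weight 13, crate count 27, value 97
- C+E: weight 15, crate count 19, value 94
Best: $99.

$99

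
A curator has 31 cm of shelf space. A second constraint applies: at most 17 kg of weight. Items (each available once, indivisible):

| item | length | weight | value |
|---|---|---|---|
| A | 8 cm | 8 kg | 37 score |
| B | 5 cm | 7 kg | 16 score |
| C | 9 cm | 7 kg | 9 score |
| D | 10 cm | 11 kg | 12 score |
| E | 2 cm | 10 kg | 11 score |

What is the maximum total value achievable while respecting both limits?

53 score

Feasible sets respecting both limits:
- A+B: length 13, weight 15, value 53
- A+C: length 17, weight 15, value 46
- A: length 8, weight 8, value 37
- B+E: length 7, weight 17, value 27
Best: 53 score.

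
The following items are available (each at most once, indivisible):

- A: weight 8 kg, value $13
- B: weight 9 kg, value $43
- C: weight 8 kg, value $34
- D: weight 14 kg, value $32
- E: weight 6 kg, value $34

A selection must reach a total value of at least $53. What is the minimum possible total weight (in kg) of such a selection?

14

Subsets with value ≥ 53, sorted by total weight:
- C+E: weight 14, value 68
- B+E: weight 15, value 77
- B+C: weight 17, value 77
- A+B: weight 17, value 56
Minimum weight: 14 kg.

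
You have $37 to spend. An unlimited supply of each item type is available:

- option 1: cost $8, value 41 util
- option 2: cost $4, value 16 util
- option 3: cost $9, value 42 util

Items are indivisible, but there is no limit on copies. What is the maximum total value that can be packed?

181 util

Best value-per-unit is option 1 at 41/8; filling with it alone gives 4×41 = 164.
Optimal mix: 3×option 1 + 1×option 2 + 1×option 3 → cost 37, value 181.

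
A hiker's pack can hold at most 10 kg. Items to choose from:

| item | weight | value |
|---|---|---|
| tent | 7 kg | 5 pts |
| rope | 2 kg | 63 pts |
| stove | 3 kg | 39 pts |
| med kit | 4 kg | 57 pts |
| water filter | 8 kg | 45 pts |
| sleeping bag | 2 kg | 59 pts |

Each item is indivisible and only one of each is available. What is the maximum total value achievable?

179 pts

Check high-value combinations within 10 kg:
- rope+med kit+sleeping bag: weight 2+4+2=8, value 63+57+59=179
- rope+stove+sleeping bag: weight 2+3+2=7, value 63+39+59=161
- rope+stove+med kit: weight 2+3+4=9, value 63+39+57=159
Best: 179 pts.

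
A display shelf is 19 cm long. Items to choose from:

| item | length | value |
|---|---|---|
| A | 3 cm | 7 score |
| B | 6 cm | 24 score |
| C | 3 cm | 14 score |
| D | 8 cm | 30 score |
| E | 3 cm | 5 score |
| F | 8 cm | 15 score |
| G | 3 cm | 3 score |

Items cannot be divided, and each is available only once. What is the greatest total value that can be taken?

Check high-value combinations within 19 cm:
- B+C+D: length 6+3+8=17, value 24+14+30=68
- A+B+D: length 3+6+8=17, value 7+24+30=61
- B+D+E: length 6+8+3=17, value 24+30+5=59
- C+D+F: length 3+8+8=19, value 14+30+15=59
Best: 68 score.

68 score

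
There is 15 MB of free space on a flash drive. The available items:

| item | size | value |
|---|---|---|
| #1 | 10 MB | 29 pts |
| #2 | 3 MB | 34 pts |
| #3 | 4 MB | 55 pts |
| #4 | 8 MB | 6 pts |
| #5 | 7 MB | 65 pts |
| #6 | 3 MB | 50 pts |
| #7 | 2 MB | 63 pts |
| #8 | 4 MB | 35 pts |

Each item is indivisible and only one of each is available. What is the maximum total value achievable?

This is a 0/1 knapsack; check combinations near the capacity.
- #2+#5+#6+#7: size 3+7+3+2=15, value 34+65+50+63=212
- #3+#6+#7+#8: size 4+3+2+4=13, value 55+50+63+35=203
- #2+#3+#6+#7: size 3+4+3+2=12, value 34+55+50+63=202
- #2+#3+#7+#8: size 3+4+2+4=13, value 34+55+63+35=187
- #3+#5+#7: size 4+7+2=13, value 55+65+63=183
Best: 212 pts.

212 pts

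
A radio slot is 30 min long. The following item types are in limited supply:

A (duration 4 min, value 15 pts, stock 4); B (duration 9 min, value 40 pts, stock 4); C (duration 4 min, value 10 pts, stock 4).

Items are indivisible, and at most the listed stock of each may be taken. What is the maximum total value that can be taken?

Best selections within duration 30 and stock limits:
- 3×A + 2×B: duration 30, value 125
- 3×B: duration 27, value 120
- 2×A + 2×B + 1×C: duration 30, value 120
Best: 125 pts.

125 pts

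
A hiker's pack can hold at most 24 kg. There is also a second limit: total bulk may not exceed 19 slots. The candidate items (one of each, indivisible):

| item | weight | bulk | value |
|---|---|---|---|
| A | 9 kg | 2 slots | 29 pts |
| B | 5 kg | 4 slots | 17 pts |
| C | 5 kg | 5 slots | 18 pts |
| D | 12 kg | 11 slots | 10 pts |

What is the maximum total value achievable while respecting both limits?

Feasible sets respecting both limits:
- A+B+C: weight 19, bulk 11, value 64
- A+C: weight 14, bulk 7, value 47
- A+B: weight 14, bulk 6, value 46
Best: 64 pts.

64 pts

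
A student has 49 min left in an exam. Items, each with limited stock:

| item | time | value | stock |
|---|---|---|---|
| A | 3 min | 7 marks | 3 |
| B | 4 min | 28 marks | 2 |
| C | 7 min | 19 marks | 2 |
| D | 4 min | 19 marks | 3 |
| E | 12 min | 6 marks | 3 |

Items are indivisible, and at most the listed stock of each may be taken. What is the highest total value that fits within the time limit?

172 marks

Top feasible selections:
- 3×A + 2×B + 2×C + 3×D: time 43, value 172
- 2×A + 2×B + 2×C + 3×D: time 40, value 165
Best: 172 marks.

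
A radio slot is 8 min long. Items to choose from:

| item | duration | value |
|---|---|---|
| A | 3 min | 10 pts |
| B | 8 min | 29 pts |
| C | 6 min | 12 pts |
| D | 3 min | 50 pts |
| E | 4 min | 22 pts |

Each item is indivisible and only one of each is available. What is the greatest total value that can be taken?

72 pts

This is a 0/1 knapsack; check combinations near the capacity.
- D+E: duration 3+4=7, value 50+22=72
- A+D: duration 3+3=6, value 10+50=60
- D: duration 3, value 50
- A+E: duration 3+4=7, value 10+22=32
Best: 72 pts.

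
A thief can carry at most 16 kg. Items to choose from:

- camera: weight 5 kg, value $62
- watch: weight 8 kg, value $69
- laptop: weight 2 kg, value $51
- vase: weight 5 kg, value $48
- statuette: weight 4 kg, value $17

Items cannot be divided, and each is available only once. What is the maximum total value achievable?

Check high-value combinations within 16 kg:
- camera+watch+laptop: weight 5+8+2=15, value 62+69+51=182
- camera+laptop+vase+statuette: weight 5+2+5+4=16, value 62+51+48+17=178
- watch+laptop+vase: weight 8+2+5=15, value 69+51+48=168
- camera+laptop+vase: weight 5+2+5=12, value 62+51+48=161
- watch+laptop+statuette: weight 8+2+4=14, value 69+51+17=137
Best: $182.

$182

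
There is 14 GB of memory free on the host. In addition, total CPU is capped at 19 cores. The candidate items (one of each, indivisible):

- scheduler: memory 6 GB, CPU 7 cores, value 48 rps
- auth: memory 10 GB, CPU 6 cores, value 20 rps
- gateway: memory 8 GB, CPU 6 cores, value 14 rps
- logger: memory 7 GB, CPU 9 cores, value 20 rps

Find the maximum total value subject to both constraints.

Feasible sets respecting both limits:
- scheduler+logger: memory 13, CPU 16, value 68
- scheduler+gateway: memory 14, CPU 13, value 62
- scheduler: memory 6, CPU 7, value 48
- auth: memory 10, CPU 6, value 20
Best: 68 rps.

68 rps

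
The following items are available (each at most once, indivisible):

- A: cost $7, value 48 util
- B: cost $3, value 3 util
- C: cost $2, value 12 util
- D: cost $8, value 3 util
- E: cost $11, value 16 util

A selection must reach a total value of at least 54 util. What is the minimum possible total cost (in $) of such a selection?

9

Subsets with value ≥ 54, sorted by total cost:
- A+C: cost 9, value 60
- A+B+C: cost 12, value 63
- A+C+D: cost 17, value 63
Minimum cost: 9 $.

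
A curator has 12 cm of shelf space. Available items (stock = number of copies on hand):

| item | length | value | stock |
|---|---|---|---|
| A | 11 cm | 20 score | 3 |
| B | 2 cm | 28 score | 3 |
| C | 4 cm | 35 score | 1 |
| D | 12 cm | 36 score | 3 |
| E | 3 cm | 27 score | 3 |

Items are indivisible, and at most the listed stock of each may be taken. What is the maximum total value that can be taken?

138 score

Top feasible selections:
- 3×B + 2×E: length 12, value 138
- 3×B + 1×C: length 10, value 119
- 2×B + 1×C + 1×E: length 11, value 118
Best: 138 score.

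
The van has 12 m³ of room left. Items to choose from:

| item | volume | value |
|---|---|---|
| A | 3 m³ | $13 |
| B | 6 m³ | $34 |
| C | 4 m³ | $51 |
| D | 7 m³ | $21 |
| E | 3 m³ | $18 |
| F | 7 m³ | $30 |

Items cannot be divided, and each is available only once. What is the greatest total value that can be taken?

$85

Check high-value combinations within 12 m³:
- B+C: volume 6+4=10, value 34+51=85
- A+C+E: volume 3+4+3=10, value 13+51+18=82
- C+F: volume 4+7=11, value 51+30=81
- C+D: volume 4+7=11, value 51+21=72
- C+E: volume 4+3=7, value 51+18=69
Best: $85.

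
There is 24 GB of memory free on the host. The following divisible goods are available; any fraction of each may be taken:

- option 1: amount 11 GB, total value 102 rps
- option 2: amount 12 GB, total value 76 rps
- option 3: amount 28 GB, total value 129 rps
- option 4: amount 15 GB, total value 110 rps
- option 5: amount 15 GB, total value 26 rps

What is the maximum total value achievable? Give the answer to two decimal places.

197.33

Take in order of value per unit:
- option 1 (102/11 per unit): all 11 → value 102, running total 102.00
- option 4 (110/15 per unit): 13 of 15 → value 13×110/15 = 95.3333, running total 197.33
Total 197.33.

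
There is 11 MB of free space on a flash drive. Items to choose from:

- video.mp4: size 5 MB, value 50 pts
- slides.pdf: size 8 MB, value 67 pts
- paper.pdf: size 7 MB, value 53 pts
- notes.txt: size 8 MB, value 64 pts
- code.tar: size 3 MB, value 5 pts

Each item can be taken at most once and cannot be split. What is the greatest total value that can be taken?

This is a 0/1 knapsack; check combinations near the capacity.
- slides.pdf+code.tar: size 8+3=11, value 67+5=72
- notes.txt+code.tar: size 8+3=11, value 64+5=69
- slides.pdf: size 8, value 67
Best: 72 pts.

72 pts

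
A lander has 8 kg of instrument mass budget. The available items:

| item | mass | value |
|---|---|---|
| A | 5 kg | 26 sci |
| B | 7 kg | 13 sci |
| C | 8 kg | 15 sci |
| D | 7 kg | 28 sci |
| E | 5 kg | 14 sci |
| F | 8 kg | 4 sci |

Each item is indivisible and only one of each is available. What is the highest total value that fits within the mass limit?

28 sci

This is a 0/1 knapsack; check combinations near the capacity.
- D: mass 7, value 28
- A: mass 5, value 26
- C: mass 8, value 15
- E: mass 5, value 14
- B: mass 7, value 13
Best: 28 sci.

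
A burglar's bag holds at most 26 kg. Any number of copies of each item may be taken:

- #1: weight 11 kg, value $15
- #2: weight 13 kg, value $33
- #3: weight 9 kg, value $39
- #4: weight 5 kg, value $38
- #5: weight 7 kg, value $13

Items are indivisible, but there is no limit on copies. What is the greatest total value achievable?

Best value-per-unit is #4 at 38/5, and filling with it alone uses weight 5×5=25. No mix of the others beats 5×38 = 190.

$190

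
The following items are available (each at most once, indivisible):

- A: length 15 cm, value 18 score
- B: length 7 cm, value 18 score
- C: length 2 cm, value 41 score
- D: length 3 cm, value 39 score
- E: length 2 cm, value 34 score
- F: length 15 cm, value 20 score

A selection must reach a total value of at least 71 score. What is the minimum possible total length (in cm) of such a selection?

Subsets with value ≥ 71, sorted by total length:
- C+E: length 4, value 75
- C+D: length 5, value 80
- D+E: length 5, value 73
Minimum length: 4 cm.

4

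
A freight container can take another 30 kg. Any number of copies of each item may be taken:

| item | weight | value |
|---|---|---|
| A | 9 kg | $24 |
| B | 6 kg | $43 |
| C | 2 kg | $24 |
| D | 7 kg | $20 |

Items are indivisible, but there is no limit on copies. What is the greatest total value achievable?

Best value-per-unit is C at 24/2, and filling with it alone uses weight 15×2=30. No mix of the others beats 15×24 = 360.

$360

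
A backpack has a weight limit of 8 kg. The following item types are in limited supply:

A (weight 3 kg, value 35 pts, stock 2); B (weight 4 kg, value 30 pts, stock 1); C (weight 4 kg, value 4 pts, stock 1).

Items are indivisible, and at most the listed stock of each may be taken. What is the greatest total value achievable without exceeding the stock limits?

Top feasible selections:
- 2×A: weight 6, value 70
- 1×A + 1×B: weight 7, value 65
- 1×A + 1×C: weight 7, value 39
Best: 70 pts.

70 pts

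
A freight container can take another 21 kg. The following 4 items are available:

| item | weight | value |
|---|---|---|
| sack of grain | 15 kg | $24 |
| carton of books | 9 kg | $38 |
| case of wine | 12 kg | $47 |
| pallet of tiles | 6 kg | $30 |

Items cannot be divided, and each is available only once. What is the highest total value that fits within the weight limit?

$85

This is a 0/1 knapsack; check combinations near the capacity.
- carton of books+case of wine: weight 9+12=21, value 38+47=85
- case of wine+pallet of tiles: weight 12+6=18, value 47+30=77
- carton of books+pallet of tiles: weight 9+6=15, value 38+30=68
- sack of grain+pallet of tiles: weight 15+6=21, value 24+30=54
- case of wine: weight 12, value 47
Best: $85.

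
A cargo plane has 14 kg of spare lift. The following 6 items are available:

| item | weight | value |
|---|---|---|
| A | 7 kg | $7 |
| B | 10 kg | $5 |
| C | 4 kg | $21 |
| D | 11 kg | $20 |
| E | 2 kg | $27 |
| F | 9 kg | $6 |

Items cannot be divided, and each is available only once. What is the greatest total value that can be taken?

$55

Check high-value combinations within 14 kg:
- A+C+E: weight 7+4+2=13, value 7+21+27=55
- C+E: weight 4+2=6, value 21+27=48
- D+E: weight 11+2=13, value 20+27=47
Best: $55.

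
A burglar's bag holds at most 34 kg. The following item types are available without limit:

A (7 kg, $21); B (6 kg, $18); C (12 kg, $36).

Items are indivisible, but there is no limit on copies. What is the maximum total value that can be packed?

$102

Best value-per-unit is A at 21/7; filling with it alone gives 4×21 = 84.
Optimal mix: 4×A + 1×B → weight 34, value 102.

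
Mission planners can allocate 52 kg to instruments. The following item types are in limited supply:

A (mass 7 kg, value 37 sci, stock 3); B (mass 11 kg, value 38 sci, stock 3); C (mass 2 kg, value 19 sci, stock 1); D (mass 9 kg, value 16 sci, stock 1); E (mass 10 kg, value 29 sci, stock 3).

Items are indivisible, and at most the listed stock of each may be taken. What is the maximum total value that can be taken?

207 sci

Best selections within mass 52 and stock limits:
- 2×A + 3×B + 1×C: mass 49, value 207
- 3×A + 1×B + 2×E: mass 52, value 207
- 3×A + 2×B + 1×C: mass 45, value 206
- 3×A + 1×C + 1×D + 2×E: mass 52, value 204
Best: 207 sci.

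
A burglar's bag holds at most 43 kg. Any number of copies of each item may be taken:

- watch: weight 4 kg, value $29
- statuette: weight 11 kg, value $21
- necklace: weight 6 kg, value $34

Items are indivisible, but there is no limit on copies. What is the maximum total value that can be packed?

Best value-per-unit is watch at 29/4; filling with it alone gives 10×29 = 290.
Optimal mix: 9×watch + 1×necklace → weight 42, value 295.

$295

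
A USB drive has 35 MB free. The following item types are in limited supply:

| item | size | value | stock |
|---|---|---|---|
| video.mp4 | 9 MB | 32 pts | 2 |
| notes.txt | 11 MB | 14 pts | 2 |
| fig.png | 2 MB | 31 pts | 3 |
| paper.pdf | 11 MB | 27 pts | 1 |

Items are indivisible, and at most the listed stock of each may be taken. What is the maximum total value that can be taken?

Top feasible selections:
- 2×video.mp4 + 3×fig.png + 1×paper.pdf: size 35, value 184
- 2×video.mp4 + 1×notes.txt + 3×fig.png: size 35, value 171
- 2×video.mp4 + 3×fig.png: size 24, value 157
Best: 184 pts.

184 pts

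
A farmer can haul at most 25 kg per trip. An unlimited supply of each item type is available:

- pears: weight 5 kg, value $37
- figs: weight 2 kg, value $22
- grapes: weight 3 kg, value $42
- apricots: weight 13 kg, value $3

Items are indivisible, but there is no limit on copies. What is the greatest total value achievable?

Best value-per-unit is grapes at 42/3; filling with it alone gives 8×42 = 336.
Optimal mix: 2×figs + 7×grapes → weight 25, value 338.

$338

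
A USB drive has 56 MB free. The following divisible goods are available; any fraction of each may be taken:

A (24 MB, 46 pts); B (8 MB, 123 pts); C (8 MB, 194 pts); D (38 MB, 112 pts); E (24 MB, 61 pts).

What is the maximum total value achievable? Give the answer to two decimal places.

434.08

Take in order of value per unit:
- C (194/8 per unit): all 8 → value 194, running total 194.00
- B (123/8 per unit): all 8 → value 123, running total 317.00
- D (112/38 per unit): all 38 → value 112, running total 429.00
- E (61/24 per unit): 2 of 24 → value 2×61/24 = 5.0833, running total 434.08
Total 434.08.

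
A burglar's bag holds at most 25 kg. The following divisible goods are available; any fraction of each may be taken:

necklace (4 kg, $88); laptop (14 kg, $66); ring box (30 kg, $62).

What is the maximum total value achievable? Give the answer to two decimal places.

Take in order of value per unit:
- necklace (88/4 per unit): all 4 → value 88, running total 88.00
- laptop (66/14 per unit): all 14 → value 66, running total 154.00
- ring box (62/30 per unit): 7 of 30 → value 7×62/30 = 14.4667, running total 168.47
Total 168.47.

168.47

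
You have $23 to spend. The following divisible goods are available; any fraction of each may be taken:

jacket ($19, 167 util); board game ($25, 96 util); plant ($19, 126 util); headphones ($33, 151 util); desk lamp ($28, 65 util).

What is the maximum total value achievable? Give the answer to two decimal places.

Take in order of value per unit:
- jacket (167/19 per unit): all 19 → value 167, running total 167.00
- plant (126/19 per unit): 4 of 19 → value 4×126/19 = 26.5263, running total 193.53
Total 193.53.

193.53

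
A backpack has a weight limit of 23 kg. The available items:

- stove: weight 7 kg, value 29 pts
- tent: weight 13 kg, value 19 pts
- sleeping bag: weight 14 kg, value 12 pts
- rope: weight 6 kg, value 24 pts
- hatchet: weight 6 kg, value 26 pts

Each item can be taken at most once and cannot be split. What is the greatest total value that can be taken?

79 pts

Check high-value combinations within 23 kg:
- stove+rope+hatchet: weight 7+6+6=19, value 29+24+26=79
- stove+hatchet: weight 7+6=13, value 29+26=55
- stove+rope: weight 7+6=13, value 29+24=53
- rope+hatchet: weight 6+6=12, value 24+26=50
Best: 79 pts.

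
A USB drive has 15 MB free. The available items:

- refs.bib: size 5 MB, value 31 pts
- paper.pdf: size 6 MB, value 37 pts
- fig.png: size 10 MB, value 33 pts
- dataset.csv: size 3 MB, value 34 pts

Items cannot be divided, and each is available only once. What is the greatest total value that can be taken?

102 pts

Check high-value combinations within 15 MB:
- refs.bib+paper.pdf+dataset.csv: size 5+6+3=14, value 31+37+34=102
- paper.pdf+dataset.csv: size 6+3=9, value 37+34=71
- refs.bib+paper.pdf: size 5+6=11, value 31+37=68
- fig.png+dataset.csv: size 10+3=13, value 33+34=67
- refs.bib+dataset.csv: size 5+3=8, value 31+34=65
Best: 102 pts.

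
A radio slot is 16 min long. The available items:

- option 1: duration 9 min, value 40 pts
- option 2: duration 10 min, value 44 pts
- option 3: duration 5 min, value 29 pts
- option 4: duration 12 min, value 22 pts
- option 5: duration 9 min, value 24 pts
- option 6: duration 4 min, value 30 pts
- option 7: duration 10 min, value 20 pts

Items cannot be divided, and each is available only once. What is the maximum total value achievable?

74 pts

Check high-value combinations within 16 min:
- option 2+option 6: duration 10+4=14, value 44+30=74
- option 2+option 3: duration 10+5=15, value 44+29=73
- option 1+option 6: duration 9+4=13, value 40+30=70
Best: 74 pts.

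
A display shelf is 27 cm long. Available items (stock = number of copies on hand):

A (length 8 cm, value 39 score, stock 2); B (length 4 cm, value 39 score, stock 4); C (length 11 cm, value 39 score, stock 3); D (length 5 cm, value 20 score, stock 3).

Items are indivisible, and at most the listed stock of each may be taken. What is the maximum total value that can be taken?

196 score

Top feasible selections:
- 4×B + 2×D: length 26, value 196
- 1×A + 4×B: length 24, value 195
Best: 196 score.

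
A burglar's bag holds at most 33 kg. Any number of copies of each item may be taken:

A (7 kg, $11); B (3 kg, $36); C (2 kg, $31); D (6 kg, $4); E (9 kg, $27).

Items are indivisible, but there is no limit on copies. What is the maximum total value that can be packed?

Best value-per-unit is C at 31/2; filling with it alone gives 16×31 = 496.
Optimal mix: 1×B + 15×C → weight 33, value 501.

$501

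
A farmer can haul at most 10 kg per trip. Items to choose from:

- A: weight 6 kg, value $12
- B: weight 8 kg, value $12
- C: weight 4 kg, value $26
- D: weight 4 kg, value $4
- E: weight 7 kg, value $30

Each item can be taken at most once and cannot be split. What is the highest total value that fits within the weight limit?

$38

Check high-value combinations within 10 kg:
- A+C: weight 6+4=10, value 12+26=38
- E: weight 7, value 30
- C+D: weight 4+4=8, value 26+4=30
- C: weight 4, value 26
- A+D: weight 6+4=10, value 12+4=16
Best: $38.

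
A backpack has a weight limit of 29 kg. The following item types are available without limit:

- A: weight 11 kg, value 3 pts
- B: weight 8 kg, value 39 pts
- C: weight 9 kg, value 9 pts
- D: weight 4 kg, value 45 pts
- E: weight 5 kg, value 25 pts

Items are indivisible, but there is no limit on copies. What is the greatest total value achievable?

315 pts

Best value-per-unit is D at 45/4, and filling with it alone uses weight 7×4=28. No mix of the others beats 7×45 = 315.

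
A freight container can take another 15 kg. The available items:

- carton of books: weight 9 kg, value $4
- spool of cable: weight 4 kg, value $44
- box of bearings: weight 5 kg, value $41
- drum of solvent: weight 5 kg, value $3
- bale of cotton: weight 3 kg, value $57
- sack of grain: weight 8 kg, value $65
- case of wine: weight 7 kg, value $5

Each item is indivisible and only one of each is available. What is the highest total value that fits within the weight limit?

Check high-value combinations within 15 kg:
- spool of cable+bale of cotton+sack of grain: weight 4+3+8=15, value 44+57+65=166
- spool of cable+box of bearings+bale of cotton: weight 4+5+3=12, value 44+41+57=142
- bale of cotton+sack of grain: weight 3+8=11, value 57+65=122
- spool of cable+sack of grain: weight 4+8=12, value 44+65=109
Best: $166.

$166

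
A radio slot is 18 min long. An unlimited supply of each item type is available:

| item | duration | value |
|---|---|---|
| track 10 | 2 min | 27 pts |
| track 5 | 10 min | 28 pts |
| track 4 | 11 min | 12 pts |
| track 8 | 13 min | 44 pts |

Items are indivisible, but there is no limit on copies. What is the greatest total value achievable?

243 pts

Best value-per-unit is track 10 at 27/2, and filling with it alone uses duration 9×2=18. No mix of the others beats 9×27 = 243.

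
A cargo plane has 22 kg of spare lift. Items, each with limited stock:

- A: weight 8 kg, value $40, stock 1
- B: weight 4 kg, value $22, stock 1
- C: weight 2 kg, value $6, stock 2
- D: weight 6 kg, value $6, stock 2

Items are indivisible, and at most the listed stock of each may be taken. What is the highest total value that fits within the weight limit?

Top feasible selections:
- 1×A + 1×B + 2×C + 1×D: weight 22, value 80
- 1×A + 1×B + 2×C: weight 16, value 74
- 1×A + 1×B + 1×C + 1×D: weight 20, value 74
Best: $80.

$80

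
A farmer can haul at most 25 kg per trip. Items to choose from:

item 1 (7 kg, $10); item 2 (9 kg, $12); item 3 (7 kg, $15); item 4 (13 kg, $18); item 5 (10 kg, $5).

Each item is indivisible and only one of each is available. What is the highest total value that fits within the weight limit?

$37

This is a 0/1 knapsack; check combinations near the capacity.
- item 1+item 2+item 3: weight 7+9+7=23, value 10+12+15=37
- item 3+item 4: weight 7+13=20, value 15+18=33
- item 2+item 4: weight 9+13=22, value 12+18=30
Best: $37.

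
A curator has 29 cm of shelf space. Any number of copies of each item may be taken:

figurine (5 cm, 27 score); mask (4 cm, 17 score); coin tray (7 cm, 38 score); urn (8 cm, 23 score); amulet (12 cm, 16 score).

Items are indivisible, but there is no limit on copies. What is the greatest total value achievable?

157 score

Best value-per-unit is coin tray at 38/7; filling with it alone gives 4×38 = 152.
Optimal mix: 3×figurine + 2×coin tray → length 29, value 157.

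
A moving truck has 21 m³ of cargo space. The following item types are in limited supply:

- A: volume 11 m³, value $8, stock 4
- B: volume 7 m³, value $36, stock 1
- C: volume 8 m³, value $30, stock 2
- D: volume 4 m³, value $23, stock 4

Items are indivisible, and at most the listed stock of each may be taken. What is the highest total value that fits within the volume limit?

Best selections within volume 21 and stock limits:
- 1×B + 3×D: volume 19, value 105
- 1×C + 3×D: volume 20, value 99
- 4×D: volume 16, value 92
- 1×B + 1×C + 1×D: volume 19, value 89
Best: $105.

$105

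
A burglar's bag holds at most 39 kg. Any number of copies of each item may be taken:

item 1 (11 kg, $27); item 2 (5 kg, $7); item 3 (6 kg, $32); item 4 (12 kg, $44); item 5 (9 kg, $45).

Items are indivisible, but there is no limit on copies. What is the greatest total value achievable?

$205

Best value-per-unit is item 3 at 32/6; filling with it alone gives 6×32 = 192.
Optimal mix: 5×item 3 + 1×item 5 → weight 39, value 205.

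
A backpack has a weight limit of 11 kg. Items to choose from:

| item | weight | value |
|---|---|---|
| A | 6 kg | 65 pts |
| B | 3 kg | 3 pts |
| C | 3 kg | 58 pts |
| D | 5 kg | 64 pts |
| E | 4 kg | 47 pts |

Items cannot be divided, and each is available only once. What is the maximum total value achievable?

Check high-value combinations within 11 kg:
- A+D: weight 6+5=11, value 65+64=129
- B+C+D: weight 3+3+5=11, value 3+58+64=125
- A+C: weight 6+3=9, value 65+58=123
- C+D: weight 3+5=8, value 58+64=122
Best: 129 pts.

129 pts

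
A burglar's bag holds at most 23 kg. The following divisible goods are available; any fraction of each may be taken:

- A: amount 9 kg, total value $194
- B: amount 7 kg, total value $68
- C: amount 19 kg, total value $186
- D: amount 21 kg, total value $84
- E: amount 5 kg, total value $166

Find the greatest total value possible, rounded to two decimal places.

Take in order of value per unit:
- E (166/5 per unit): all 5 → value 166, running total 166.00
- A (194/9 per unit): all 9 → value 194, running total 360.00
- C (186/19 per unit): 9 of 19 → value 9×186/19 = 88.1053, running total 448.11
Total 448.11.

448.11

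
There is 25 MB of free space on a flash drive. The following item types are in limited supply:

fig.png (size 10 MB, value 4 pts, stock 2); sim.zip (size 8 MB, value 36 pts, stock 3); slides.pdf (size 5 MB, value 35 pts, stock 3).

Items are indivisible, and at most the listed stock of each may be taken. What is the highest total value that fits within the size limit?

Top feasible selections:
- 1×sim.zip + 3×slides.pdf: size 23, value 141
- 1×fig.png + 3×slides.pdf: size 25, value 109
- 3×sim.zip: size 24, value 108
- 2×sim.zip + 1×slides.pdf: size 21, value 107
Best: 141 pts.

141 pts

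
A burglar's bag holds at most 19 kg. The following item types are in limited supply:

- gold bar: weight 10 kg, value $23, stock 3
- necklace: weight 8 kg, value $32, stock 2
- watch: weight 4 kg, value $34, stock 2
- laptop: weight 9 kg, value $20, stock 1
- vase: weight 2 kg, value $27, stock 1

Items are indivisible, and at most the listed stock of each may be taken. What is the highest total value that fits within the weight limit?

Top feasible selections:
- 1×necklace + 2×watch + 1×vase: weight 18, value 127
- 2×watch + 1×laptop + 1×vase: weight 19, value 115
- 1×necklace + 2×watch: weight 16, value 100
Best: $127.

$127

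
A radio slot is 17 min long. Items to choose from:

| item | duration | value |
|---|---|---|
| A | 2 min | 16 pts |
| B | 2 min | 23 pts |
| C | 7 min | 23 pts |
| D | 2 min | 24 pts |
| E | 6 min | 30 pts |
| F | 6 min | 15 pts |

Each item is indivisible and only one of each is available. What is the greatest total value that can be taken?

100 pts

This is a 0/1 knapsack; check combinations near the capacity.
- B+C+D+E: duration 2+7+2+6=17, value 23+23+24+30=100
- A+B+D+E: duration 2+2+2+6=12, value 16+23+24+30=93
- A+C+D+E: duration 2+7+2+6=17, value 16+23+24+30=93
- B+D+E+F: duration 2+2+6+6=16, value 23+24+30+15=92
Best: 100 pts.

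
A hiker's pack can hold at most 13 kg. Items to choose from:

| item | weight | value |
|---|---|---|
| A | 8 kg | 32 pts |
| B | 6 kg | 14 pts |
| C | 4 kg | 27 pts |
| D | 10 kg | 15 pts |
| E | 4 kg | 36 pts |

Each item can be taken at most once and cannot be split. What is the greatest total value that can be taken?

68 pts

Check high-value combinations within 13 kg:
- A+E: weight 8+4=12, value 32+36=68
- C+E: weight 4+4=8, value 27+36=63
- A+C: weight 8+4=12, value 32+27=59
- B+E: weight 6+4=10, value 14+36=50
Best: 68 pts.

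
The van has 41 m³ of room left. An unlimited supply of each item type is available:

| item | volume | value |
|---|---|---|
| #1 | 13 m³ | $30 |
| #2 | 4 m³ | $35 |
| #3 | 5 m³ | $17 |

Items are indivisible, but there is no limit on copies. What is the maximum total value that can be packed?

$350

Best value-per-unit is #2 at 35/4, and filling with it alone uses volume 10×4=40. No mix of the others beats 10×35 = 350.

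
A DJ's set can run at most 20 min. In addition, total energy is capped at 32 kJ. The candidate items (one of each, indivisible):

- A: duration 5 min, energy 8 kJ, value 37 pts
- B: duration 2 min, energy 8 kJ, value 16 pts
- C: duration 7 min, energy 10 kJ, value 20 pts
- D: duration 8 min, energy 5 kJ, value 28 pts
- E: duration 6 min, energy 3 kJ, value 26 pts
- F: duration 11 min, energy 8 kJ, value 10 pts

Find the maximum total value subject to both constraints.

99 pts

Feasible sets respecting both limits:
- A+B+C+E: duration 20, energy 29, value 99
- A+D+E: duration 19, energy 16, value 91
- A+C+D: duration 20, energy 23, value 85
- A+C+E: duration 18, energy 21, value 83
Best: 99 pts.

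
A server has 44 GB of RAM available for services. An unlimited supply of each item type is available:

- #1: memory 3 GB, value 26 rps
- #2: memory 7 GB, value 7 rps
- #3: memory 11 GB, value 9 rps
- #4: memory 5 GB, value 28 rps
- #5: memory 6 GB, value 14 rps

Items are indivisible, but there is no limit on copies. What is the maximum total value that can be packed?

366 rps

Best value-per-unit is #1 at 26/3; filling with it alone gives 14×26 = 364.
Optimal mix: 13×#1 + 1×#4 → memory 44, value 366.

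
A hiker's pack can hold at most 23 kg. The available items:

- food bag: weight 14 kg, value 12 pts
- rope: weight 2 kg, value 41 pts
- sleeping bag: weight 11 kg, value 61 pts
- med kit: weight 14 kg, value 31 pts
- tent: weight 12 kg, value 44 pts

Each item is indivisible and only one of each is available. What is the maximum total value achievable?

Check high-value combinations within 23 kg:
- sleeping bag+tent: weight 11+12=23, value 61+44=105
- rope+sleeping bag: weight 2+11=13, value 41+61=102
- rope+tent: weight 2+12=14, value 41+44=85
- rope+med kit: weight 2+14=16, value 41+31=72
- sleeping bag: weight 11, value 61
Best: 105 pts.

105 pts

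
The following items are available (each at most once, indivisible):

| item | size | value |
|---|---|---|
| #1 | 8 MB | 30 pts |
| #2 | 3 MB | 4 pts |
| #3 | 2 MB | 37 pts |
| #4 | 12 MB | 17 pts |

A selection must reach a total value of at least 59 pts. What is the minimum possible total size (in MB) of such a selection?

Subsets with value ≥ 59, sorted by total size:
- #1+#3: size 10, value 67
- #1+#2+#3: size 13, value 71
- #1+#3+#4: size 22, value 84
- #1+#2+#3+#4: size 25, value 88
Minimum size: 10 MB.

10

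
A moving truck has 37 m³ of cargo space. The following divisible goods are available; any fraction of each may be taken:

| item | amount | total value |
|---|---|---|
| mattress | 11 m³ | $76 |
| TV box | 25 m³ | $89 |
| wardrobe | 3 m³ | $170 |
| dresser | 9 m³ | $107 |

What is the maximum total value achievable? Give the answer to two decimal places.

402.84

Take in order of value per unit:
- wardrobe (170/3 per unit): all 3 → value 170, running total 170.00
- dresser (107/9 per unit): all 9 → value 107, running total 277.00
- mattress (76/11 per unit): all 11 → value 76, running total 353.00
- TV box (89/25 per unit): 14 of 25 → value 14×89/25 = 49.8400, running total 402.84
Total 402.84.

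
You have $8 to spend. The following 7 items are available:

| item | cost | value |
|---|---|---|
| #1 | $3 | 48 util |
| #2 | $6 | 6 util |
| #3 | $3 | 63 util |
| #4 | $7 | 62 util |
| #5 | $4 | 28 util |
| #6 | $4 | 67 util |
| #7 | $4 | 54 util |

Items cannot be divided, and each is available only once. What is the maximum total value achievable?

130 util

Check high-value combinations within $8:
- #3+#6: cost 3+4=7, value 63+67=130
- #6+#7: cost 4+4=8, value 67+54=121
- #3+#7: cost 3+4=7, value 63+54=117
- #1+#6: cost 3+4=7, value 48+67=115
Best: 130 util.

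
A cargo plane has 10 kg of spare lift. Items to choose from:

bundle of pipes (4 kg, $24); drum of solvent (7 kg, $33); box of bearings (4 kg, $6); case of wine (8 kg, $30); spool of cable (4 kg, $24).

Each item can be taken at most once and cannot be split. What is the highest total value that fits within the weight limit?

$48

Check high-value combinations within 10 kg:
- bundle of pipes+spool of cable: weight 4+4=8, value 24+24=48
- drum of solvent: weight 7, value 33
- bundle of pipes+box of bearings: weight 4+4=8, value 24+6=30
Best: $48.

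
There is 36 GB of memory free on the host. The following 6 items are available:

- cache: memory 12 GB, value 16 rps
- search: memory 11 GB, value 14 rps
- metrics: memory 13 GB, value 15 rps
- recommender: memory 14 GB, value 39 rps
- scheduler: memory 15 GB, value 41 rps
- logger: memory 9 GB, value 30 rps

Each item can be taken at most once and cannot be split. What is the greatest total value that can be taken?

Check high-value combinations within 36 GB:
- cache+scheduler+logger: memory 12+15+9=36, value 16+41+30=87
- cache+recommender+logger: memory 12+14+9=35, value 16+39+30=85
- search+scheduler+logger: memory 11+15+9=35, value 14+41+30=85
- metrics+recommender+logger: memory 13+14+9=36, value 15+39+30=84
- search+recommender+logger: memory 11+14+9=34, value 14+39+30=83
Best: 87 rps.

87 rps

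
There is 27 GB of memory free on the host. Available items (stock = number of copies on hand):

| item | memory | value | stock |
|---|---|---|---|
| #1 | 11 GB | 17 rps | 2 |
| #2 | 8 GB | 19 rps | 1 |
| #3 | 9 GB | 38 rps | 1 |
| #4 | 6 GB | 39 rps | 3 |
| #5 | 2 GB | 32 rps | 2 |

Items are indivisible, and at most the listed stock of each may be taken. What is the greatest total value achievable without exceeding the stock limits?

181 rps

Best selections within memory 27 and stock limits:
- 3×#4 + 2×#5: memory 22, value 181
- 1×#3 + 2×#4 + 2×#5: memory 25, value 180
- 1×#2 + 2×#4 + 2×#5: memory 24, value 161
Best: 181 rps.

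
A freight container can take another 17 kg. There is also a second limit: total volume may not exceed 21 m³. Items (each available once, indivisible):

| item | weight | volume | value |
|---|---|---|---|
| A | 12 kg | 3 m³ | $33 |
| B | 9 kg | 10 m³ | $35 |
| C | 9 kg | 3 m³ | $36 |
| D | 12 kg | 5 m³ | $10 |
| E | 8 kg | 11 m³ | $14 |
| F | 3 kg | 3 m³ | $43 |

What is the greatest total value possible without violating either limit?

$79

Feasible sets respecting both limits:
- C+F: weight 12, volume 6, value 79
- B+F: weight 12, volume 13, value 78
- A+F: weight 15, volume 6, value 76
Best: $79.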